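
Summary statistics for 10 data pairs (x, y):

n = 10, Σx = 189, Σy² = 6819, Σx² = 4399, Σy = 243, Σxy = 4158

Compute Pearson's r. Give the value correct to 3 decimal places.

r = (nΣxy − ΣxΣy) / √[(nΣx² − (Σx)²)(nΣy² − (Σy)²)]
Numerator: 10×4158 − 189×243 = -4347
Denominator: √[(43990 − 35721)(68190 − 59049)] = √[8269 × 9141] = 8694.0744
r = -4347 / 8694.0744 ≈ -0.500

-0.500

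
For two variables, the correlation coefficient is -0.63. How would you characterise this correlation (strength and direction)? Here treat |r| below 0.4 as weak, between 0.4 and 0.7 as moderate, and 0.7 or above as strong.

r = -0.63 < 0 so the relationship is negative.
|r| = 0.63, which falls in the moderate range.

moderate negative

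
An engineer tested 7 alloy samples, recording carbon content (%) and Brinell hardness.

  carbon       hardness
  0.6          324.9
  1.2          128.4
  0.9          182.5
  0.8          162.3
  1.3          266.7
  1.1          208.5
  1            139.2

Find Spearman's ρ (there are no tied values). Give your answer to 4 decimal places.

Rank carbon: 1, 6, 3, 2, 7, 5, 4
Rank hardness: 7, 1, 4, 3, 6, 5, 2
d = rank(carbon) − rank(hardness): -6, 5, -1, -1, 1, 0, 2; Σd² = 68
ρ = 1 − 6Σd² / [n(n²−1)] = 1 − 6×68 / (7×48) = 1 − 408/336 ≈ -0.2143

-0.2143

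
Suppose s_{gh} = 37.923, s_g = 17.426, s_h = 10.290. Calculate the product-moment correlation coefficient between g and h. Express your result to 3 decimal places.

0.211

r = Cov(g,h) / (s_g · s_h) = 37.923 / (17.426 × 10.290)
  = 37.923 / 179.3135 ≈ 0.211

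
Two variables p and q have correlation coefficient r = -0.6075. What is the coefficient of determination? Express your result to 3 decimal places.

0.369

r² = (-0.6075)² = 0.369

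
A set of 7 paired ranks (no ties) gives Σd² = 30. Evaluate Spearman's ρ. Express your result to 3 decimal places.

ρ = 1 − 6Σd² / [n(n²−1)] = 1 − 6×30 / (7×48)
  = 1 − 180/336 = 1 − 0.5357 ≈ 0.464

0.464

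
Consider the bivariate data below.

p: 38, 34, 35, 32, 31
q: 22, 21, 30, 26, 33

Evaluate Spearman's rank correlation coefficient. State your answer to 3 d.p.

Rank p: 5, 3, 4, 2, 1
Rank q: 2, 1, 4, 3, 5
d = rank(p) − rank(q): 3, 2, 0, -1, -4; Σd² = 30
ρ = 1 − 6Σd² / [n(n²−1)] = 1 − 6×30 / (5×24) = 1 − 180/120 ≈ -0.500

-0.500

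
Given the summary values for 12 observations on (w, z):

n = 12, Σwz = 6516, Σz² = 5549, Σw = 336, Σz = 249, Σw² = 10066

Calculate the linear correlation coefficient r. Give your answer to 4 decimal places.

-0.9092

r = (nΣwz − ΣwΣz) / √[(nΣw² − (Σw)²)(nΣz² − (Σz)²)]
Numerator: 12×6516 − 336×249 = -5472
Denominator: √[(120792 − 112896)(66588 − 62001)] = √[7896 × 4587] = 6018.2183
r = -5472 / 6018.2183 ≈ -0.9092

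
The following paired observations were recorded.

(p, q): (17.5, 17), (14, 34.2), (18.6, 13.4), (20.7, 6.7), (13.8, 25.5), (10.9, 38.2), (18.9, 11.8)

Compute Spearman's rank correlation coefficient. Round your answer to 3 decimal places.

Rank p: 4, 3, 5, 7, 2, 1, 6
Rank q: 4, 6, 3, 1, 5, 7, 2
d = rank(p) − rank(q): 0, -3, 2, 6, -3, -6, 4; Σd² = 110
ρ = 1 − 6Σd² / [n(n²−1)] = 1 − 6×110 / (7×48) = 1 − 660/336 ≈ -0.964

-0.964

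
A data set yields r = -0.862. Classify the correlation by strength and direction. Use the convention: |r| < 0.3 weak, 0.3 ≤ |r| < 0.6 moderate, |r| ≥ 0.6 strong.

r = -0.862 < 0 so the relationship is negative.
|r| = 0.862, which falls in the strong range.

strong negative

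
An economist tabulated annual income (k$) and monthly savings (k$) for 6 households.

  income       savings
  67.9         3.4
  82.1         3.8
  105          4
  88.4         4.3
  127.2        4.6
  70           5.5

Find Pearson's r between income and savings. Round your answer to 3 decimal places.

0.079

n = 6, Σx = 540.6, Σy = 25.6, Σx² = 51270.22, Σy² = 111.9, Σxy = 2313.08
nΣxy − ΣxΣy = 13878.48 − 13839.36 = 39.12
nΣx² − (Σx)² = 307621.32 − 292248.36 = 15372.96; nΣy² − (Σy)² = 671.4 − 655.36 = 16.04
r = 39.12 / √(15372.96 × 16.04) = 39.12 / 496.5705 ≈ 0.079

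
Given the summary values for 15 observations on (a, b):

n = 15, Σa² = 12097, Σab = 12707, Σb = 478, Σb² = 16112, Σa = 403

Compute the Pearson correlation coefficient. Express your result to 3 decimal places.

-0.128

r = (nΣab − ΣaΣb) / √[(nΣa² − (Σa)²)(nΣb² − (Σb)²)]
Numerator: 15×12707 − 403×478 = -2029
Denominator: √[(181455 − 162409)(241680 − 228484)] = √[19046 × 13196] = 15853.4228
r = -2029 / 15853.4228 ≈ -0.128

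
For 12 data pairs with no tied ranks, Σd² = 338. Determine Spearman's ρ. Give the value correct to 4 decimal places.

ρ = 1 − 6Σd² / [n(n²−1)] = 1 − 6×338 / (12×143)
  = 1 − 2028/1716 = 1 − 1.18182 ≈ -0.1818

-0.1818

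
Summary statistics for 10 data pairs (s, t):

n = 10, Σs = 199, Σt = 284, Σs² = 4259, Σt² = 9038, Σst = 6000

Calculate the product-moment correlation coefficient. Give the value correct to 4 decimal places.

0.6462

r = (nΣst − ΣsΣt) / √[(nΣs² − (Σs)²)(nΣt² − (Σt)²)]
Numerator: 10×6000 − 199×284 = 3484
Denominator: √[(42590 − 39601)(90380 − 80656)] = √[2989 × 9724] = 5391.1999
r = 3484 / 5391.1999 ≈ 0.6462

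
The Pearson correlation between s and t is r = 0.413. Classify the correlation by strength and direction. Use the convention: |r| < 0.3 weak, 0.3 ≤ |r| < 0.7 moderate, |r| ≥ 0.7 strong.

moderate positive

r = 0.413 > 0 so the relationship is positive.
|r| = 0.413, which falls in the moderate range.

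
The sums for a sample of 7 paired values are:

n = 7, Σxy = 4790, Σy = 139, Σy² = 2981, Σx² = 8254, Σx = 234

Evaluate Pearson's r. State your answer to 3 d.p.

r = (nΣxy − ΣxΣy) / √[(nΣx² − (Σx)²)(nΣy² − (Σy)²)]
Numerator: 7×4790 − 234×139 = 1004
Denominator: √[(57778 − 54756)(20867 − 19321)] = √[3022 × 1546] = 2161.4837
r = 1004 / 2161.4837 ≈ 0.464

0.464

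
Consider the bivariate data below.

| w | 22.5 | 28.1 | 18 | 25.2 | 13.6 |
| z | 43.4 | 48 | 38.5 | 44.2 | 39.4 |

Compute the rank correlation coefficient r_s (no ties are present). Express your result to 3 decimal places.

0.900

Rank w: 3, 5, 2, 4, 1
Rank z: 3, 5, 1, 4, 2
d = rank(w) − rank(z): 0, 0, 1, 0, -1; Σd² = 2
ρ = 1 − 6Σd² / [n(n²−1)] = 1 − 6×2 / (5×24) = 1 − 12/120 ≈ 0.900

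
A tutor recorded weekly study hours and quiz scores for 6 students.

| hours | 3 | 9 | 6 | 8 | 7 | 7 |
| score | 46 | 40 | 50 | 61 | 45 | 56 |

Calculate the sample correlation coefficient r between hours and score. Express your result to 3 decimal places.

0.080

n = 6, Σx = 40, Σy = 298, Σx² = 288, Σy² = 15098, Σxy = 1993
nΣxy − ΣxΣy = 11958 − 11920 = 38
nΣx² − (Σx)² = 1728 − 1600 = 128; nΣy² − (Σy)² = 90588 − 88804 = 1784
r = 38 / √(128 × 1784) = 38 / 477.8619 ≈ 0.080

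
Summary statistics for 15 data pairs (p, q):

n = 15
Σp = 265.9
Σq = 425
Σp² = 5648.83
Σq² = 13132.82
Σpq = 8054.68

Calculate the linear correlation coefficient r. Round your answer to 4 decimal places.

0.5156

r = (nΣpq − ΣpΣq) / √[(nΣp² − (Σp)²)(nΣq² − (Σq)²)]
Numerator: 15×8054.68 − 265.9×425 = 7812.7
Denominator: √[(84732.45 − 70702.81)(196992.3 − 180625)] = √[14029.64 × 16367.3] = 15153.4592
r = 7812.7 / 15153.4592 ≈ 0.5156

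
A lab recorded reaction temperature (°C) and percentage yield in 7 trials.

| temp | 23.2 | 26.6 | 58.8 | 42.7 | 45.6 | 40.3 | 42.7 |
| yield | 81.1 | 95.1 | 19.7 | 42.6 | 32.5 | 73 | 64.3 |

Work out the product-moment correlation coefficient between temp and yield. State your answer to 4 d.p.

n = 7, Σx = 279.9, Σy = 408.3, Σx² = 12053.27, Σy² = 28343.81, Σxy = 14558.07
nΣxy − ΣxΣy = 101906.49 − 114283.17 = -12376.68
nΣx² − (Σx)² = 84372.89 − 78344.01 = 6028.88; nΣy² − (Σy)² = 198406.67 − 166708.89 = 31697.78
r = -12376.68 / √(6028.88 × 31697.78) = -12376.68 / 13823.9687 ≈ -0.8953

-0.8953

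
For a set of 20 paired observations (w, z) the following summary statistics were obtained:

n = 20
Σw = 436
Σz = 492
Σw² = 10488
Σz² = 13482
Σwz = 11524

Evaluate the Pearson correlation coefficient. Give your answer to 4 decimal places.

0.6857

r = (nΣwz − ΣwΣz) / √[(nΣw² − (Σw)²)(nΣz² − (Σz)²)]
Numerator: 20×11524 − 436×492 = 15968
Denominator: √[(209760 − 190096)(269640 − 242064)] = √[19664 × 27576] = 23286.3579
r = 15968 / 23286.3579 ≈ 0.6857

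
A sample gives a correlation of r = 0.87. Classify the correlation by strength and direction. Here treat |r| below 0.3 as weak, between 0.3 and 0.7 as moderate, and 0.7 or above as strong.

strong positive

r = 0.87 > 0 so the relationship is positive.
|r| = 0.87, which falls in the strong range.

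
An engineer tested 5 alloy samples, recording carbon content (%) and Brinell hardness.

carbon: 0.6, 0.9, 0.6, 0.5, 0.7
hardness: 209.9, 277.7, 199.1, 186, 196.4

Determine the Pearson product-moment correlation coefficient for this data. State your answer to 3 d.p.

0.907

n = 5, Σx = 3.3, Σy = 1069.1, Σx² = 2.27, Σy² = 233985.07, Σxy = 725.81
nΣxy − ΣxΣy = 3629.05 − 3528.03 = 101.02
nΣx² − (Σx)² = 11.35 − 10.89 = 0.46; nΣy² − (Σy)² = 1169925.35 − 1142974.81 = 26950.54
r = 101.02 / √(0.46 × 26950.54) = 101.02 / 111.3429 ≈ 0.907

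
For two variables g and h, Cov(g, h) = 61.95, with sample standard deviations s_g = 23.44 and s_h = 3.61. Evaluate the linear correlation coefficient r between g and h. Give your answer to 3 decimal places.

0.732

r = Cov(g,h) / (s_g · s_h) = 61.95 / (23.44 × 3.61)
  = 61.95 / 84.6184 ≈ 0.732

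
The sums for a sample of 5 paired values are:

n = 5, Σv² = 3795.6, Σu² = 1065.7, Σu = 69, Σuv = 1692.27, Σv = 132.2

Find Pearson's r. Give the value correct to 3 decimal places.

r = (nΣuv − ΣuΣv) / √[(nΣu² − (Σu)²)(nΣv² − (Σv)²)]
Numerator: 5×1692.27 − 69×132.2 = -660.45
Denominator: √[(5328.5 − 4761)(18978 − 17476.84)] = √[567.5 × 1501.16] = 922.9888
r = -660.45 / 922.9888 ≈ -0.716

-0.716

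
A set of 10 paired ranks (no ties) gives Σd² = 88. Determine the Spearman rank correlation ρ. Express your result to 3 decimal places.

ρ = 1 − 6Σd² / [n(n²−1)] = 1 − 6×88 / (10×99)
  = 1 − 528/990 = 1 − 0.5333 ≈ 0.467

0.467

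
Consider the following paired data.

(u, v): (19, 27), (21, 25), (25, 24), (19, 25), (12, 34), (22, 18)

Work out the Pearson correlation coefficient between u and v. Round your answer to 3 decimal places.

n = 6, Σu = 118, Σv = 153, Σu² = 2416, Σv² = 4035, Σuv = 2917
nΣuv − ΣuΣv = 17502 − 18054 = -552
nΣu² − (Σu)² = 14496 − 13924 = 572; nΣv² − (Σv)² = 24210 − 23409 = 801
r = -552 / √(572 × 801) = -552 / 676.8840 ≈ -0.816

-0.816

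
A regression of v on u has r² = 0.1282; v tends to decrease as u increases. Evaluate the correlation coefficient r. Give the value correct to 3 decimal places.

|r| = √0.1282 = 0.358
The association is negative, so r = −0.358.

-0.358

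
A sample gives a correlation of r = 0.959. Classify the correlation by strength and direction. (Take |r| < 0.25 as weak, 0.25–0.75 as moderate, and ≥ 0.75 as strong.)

r = 0.959 > 0 so the relationship is positive.
|r| = 0.959, which falls in the strong range.

strong positive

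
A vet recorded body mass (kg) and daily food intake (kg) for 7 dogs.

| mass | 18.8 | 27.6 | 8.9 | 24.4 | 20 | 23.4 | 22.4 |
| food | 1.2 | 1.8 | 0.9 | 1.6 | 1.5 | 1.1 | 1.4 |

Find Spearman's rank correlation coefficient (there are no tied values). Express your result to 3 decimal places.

0.750

Rank mass: 2, 7, 1, 6, 3, 5, 4
Rank food: 3, 7, 1, 6, 5, 2, 4
d = rank(mass) − rank(food): -1, 0, 0, 0, -2, 3, 0; Σd² = 14
ρ = 1 − 6Σd² / [n(n²−1)] = 1 − 6×14 / (7×48) = 1 − 84/336 ≈ 0.750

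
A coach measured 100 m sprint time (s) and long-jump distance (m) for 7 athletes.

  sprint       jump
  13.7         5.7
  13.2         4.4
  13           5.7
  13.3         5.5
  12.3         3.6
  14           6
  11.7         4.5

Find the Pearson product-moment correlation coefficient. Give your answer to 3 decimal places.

n = 7, Σx = 91.2, Σy = 35.4, Σx² = 1192, Σy² = 183.8, Σxy = 464.35
nΣxy − ΣxΣy = 3250.45 − 3228.48 = 21.97
nΣx² − (Σx)² = 8344 − 8317.44 = 26.56; nΣy² − (Σy)² = 1286.6 − 1253.16 = 33.44
r = 21.97 / √(26.56 × 33.44) = 21.97 / 29.8021 ≈ 0.737

0.737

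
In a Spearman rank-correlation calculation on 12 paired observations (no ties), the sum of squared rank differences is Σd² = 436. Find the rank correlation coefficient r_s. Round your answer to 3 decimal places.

ρ = 1 − 6Σd² / [n(n²−1)] = 1 − 6×436 / (12×143)
  = 1 − 2616/1716 = 1 − 1.5245 ≈ -0.524

-0.524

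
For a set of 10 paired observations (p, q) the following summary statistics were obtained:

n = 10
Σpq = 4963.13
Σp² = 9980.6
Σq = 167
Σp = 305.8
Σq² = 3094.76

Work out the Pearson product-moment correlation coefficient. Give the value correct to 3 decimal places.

r = (nΣpq − ΣpΣq) / √[(nΣp² − (Σp)²)(nΣq² − (Σq)²)]
Numerator: 10×4963.13 − 305.8×167 = -1437.3
Denominator: √[(99806 − 93513.64)(30947.6 − 27889)] = √[6292.36 × 3058.6] = 4387.0049
r = -1437.3 / 4387.0049 ≈ -0.328

-0.328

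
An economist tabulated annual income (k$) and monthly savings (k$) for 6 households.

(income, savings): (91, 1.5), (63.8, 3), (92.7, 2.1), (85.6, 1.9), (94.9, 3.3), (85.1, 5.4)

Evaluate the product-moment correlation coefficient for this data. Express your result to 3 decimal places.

-0.162

n = 6, Σx = 513.1, Σy = 17.2, Σx² = 44520.11, Σy² = 59.32, Σxy = 1457.92
nΣxy − ΣxΣy = 8747.52 − 8825.32 = -77.8
nΣx² − (Σx)² = 267120.66 − 263271.61 = 3849.05; nΣy² − (Σy)² = 355.92 − 295.84 = 60.08
r = -77.8 / √(3849.05 × 60.08) = -77.8 / 480.8856 ≈ -0.162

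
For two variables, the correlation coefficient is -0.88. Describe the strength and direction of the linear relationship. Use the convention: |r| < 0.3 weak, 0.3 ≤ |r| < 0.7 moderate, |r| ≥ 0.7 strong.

r = -0.88 < 0 so the relationship is negative.
|r| = 0.88, which falls in the strong range.

strong negative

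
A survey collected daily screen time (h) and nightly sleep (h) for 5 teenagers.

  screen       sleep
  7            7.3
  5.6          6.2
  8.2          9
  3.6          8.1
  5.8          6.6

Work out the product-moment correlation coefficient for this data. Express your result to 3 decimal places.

0.305

n = 5, Σx = 30.2, Σy = 37.2, Σx² = 194.2, Σy² = 281.9, Σxy = 227.06
nΣxy − ΣxΣy = 1135.3 − 1123.44 = 11.86
nΣx² − (Σx)² = 971 − 912.04 = 58.96; nΣy² − (Σy)² = 1409.5 − 1383.84 = 25.66
r = 11.86 / √(58.96 × 25.66) = 11.86 / 38.8962 ≈ 0.305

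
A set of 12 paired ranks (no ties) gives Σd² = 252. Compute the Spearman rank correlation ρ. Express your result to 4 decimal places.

ρ = 1 − 6Σd² / [n(n²−1)] = 1 − 6×252 / (12×143)
  = 1 − 1512/1716 = 1 − 0.88112 ≈ 0.1189

0.1189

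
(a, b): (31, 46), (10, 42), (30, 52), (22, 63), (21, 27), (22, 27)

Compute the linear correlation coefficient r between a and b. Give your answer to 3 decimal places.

0.238

n = 6, Σa = 136, Σb = 257, Σa² = 3370, Σb² = 12011, Σab = 5953
nΣab − ΣaΣb = 35718 − 34952 = 766
nΣa² − (Σa)² = 20220 − 18496 = 1724; nΣb² − (Σb)² = 72066 − 66049 = 6017
r = 766 / √(1724 × 6017) = 766 / 3220.7620 ≈ 0.238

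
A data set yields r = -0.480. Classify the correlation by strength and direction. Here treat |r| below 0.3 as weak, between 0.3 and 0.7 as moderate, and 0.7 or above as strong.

moderate negative

r = -0.480 < 0 so the relationship is negative.
|r| = 0.480, which falls in the moderate range.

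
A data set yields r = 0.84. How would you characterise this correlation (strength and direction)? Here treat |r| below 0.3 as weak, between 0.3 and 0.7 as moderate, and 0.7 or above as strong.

r = 0.84 > 0 so the relationship is positive.
|r| = 0.84, which falls in the strong range.

strong positive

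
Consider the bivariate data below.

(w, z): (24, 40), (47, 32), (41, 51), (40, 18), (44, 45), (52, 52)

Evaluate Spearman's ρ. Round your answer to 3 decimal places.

Rank w: 1, 5, 3, 2, 4, 6
Rank z: 3, 2, 5, 1, 4, 6
d = rank(w) − rank(z): -2, 3, -2, 1, 0, 0; Σd² = 18
ρ = 1 − 6Σd² / [n(n²−1)] = 1 − 6×18 / (6×35) = 1 − 108/210 ≈ 0.486

0.486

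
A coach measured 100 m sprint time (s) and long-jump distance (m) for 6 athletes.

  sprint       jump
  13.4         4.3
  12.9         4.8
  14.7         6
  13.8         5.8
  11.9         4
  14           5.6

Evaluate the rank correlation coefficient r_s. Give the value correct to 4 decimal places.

Rank sprint: 3, 2, 6, 4, 1, 5
Rank jump: 2, 3, 6, 5, 1, 4
d = rank(sprint) − rank(jump): 1, -1, 0, -1, 0, 1; Σd² = 4
ρ = 1 − 6Σd² / [n(n²−1)] = 1 − 6×4 / (6×35) = 1 − 24/210 ≈ 0.8857

0.8857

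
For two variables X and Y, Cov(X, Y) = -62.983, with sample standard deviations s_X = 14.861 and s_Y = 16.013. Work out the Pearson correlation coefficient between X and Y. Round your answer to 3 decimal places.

r = Cov(X,Y) / (s_X · s_Y) = -62.983 / (14.861 × 16.013)
  = -62.983 / 237.9692 ≈ -0.265

-0.265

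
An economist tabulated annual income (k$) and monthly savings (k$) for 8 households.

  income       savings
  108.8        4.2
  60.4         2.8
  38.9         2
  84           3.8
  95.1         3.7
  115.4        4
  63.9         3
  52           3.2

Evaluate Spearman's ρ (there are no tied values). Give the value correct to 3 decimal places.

0.881

Rank income: 7, 3, 1, 5, 6, 8, 4, 2
Rank savings: 8, 2, 1, 6, 5, 7, 3, 4
d = rank(income) − rank(savings): -1, 1, 0, -1, 1, 1, 1, -2; Σd² = 10
ρ = 1 − 6Σd² / [n(n²−1)] = 1 − 6×10 / (8×63) = 1 − 60/504 ≈ 0.881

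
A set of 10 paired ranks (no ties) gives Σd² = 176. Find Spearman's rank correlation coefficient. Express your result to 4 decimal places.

-0.0667

ρ = 1 − 6Σd² / [n(n²−1)] = 1 − 6×176 / (10×99)
  = 1 − 1056/990 = 1 − 1.06667 ≈ -0.0667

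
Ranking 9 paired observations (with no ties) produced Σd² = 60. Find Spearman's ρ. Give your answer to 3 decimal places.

0.500

ρ = 1 − 6Σd² / [n(n²−1)] = 1 − 6×60 / (9×80)
  = 1 − 360/720 = 1 − 0.5000 ≈ 0.500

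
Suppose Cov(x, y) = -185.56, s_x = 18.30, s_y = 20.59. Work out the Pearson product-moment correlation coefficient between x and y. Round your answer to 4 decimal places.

-0.4925

r = Cov(x,y) / (s_x · s_y) = -185.56 / (18.30 × 20.59)
  = -185.56 / 376.7970 ≈ -0.4925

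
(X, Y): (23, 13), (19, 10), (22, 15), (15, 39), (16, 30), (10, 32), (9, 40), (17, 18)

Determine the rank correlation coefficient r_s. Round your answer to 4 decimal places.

-0.9048

Rank X: 8, 6, 7, 3, 4, 2, 1, 5
Rank Y: 2, 1, 3, 7, 5, 6, 8, 4
d = rank(X) − rank(Y): 6, 5, 4, -4, -1, -4, -7, 1; Σd² = 160
ρ = 1 − 6Σd² / [n(n²−1)] = 1 − 6×160 / (8×63) = 1 − 960/504 ≈ -0.9048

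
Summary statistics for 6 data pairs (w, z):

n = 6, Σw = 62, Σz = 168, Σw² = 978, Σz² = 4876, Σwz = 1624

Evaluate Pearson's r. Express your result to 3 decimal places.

-0.465

r = (nΣwz − ΣwΣz) / √[(nΣw² − (Σw)²)(nΣz² − (Σz)²)]
Numerator: 6×1624 − 62×168 = -672
Denominator: √[(5868 − 3844)(29256 − 28224)] = √[2024 × 1032] = 1445.2571
r = -672 / 1445.2571 ≈ -0.465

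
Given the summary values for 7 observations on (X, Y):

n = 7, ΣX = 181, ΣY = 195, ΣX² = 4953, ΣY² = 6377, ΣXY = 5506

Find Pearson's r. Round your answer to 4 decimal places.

r = (nΣXY − ΣXΣY) / √[(nΣX² − (ΣX)²)(nΣY² − (ΣY)²)]
Numerator: 7×5506 − 181×195 = 3247
Denominator: √[(34671 − 32761)(44639 − 38025)] = √[1910 × 6614] = 3554.2566
r = 3247 / 3554.2566 ≈ 0.9136

0.9136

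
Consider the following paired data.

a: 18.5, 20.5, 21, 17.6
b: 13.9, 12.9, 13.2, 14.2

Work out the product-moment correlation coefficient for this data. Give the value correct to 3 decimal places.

-0.945

n = 4, Σa = 77.6, Σb = 54.2, Σa² = 1513.26, Σb² = 735.5, Σab = 1048.72
nΣab − ΣaΣb = 4194.88 − 4205.92 = -11.04
nΣa² − (Σa)² = 6053.04 − 6021.76 = 31.28; nΣb² − (Σb)² = 2942 − 2937.64 = 4.36
r = -11.04 / √(31.28 × 4.36) = -11.04 / 11.6782 ≈ -0.945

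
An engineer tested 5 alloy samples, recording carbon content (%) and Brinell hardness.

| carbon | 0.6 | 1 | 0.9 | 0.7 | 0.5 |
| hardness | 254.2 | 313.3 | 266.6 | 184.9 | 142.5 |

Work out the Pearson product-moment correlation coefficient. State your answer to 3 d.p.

n = 5, Σx = 3.7, Σy = 1161.5, Σx² = 2.91, Σy² = 288344.35, Σxy = 906.44
nΣxy − ΣxΣy = 4532.2 − 4297.55 = 234.65
nΣx² − (Σx)² = 14.55 − 13.69 = 0.86; nΣy² − (Σy)² = 1441721.75 − 1349082.25 = 92639.5
r = 234.65 / √(0.86 × 92639.5) = 234.65 / 282.2587 ≈ 0.831

0.831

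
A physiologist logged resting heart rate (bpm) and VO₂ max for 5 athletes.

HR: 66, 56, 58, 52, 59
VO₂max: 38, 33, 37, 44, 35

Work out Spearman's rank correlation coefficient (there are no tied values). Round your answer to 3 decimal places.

-0.100

Rank HR: 5, 2, 3, 1, 4
Rank VO₂max: 4, 1, 3, 5, 2
d = rank(HR) − rank(VO₂max): 1, 1, 0, -4, 2; Σd² = 22
ρ = 1 − 6Σd² / [n(n²−1)] = 1 − 6×22 / (5×24) = 1 − 132/120 ≈ -0.100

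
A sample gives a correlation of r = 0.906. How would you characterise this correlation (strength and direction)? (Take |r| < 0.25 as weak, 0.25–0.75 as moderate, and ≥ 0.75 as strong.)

strong positive

r = 0.906 > 0 so the relationship is positive.
|r| = 0.906, which falls in the strong range.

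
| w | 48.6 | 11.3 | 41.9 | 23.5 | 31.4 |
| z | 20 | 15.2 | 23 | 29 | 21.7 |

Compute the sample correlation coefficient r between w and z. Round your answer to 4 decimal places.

n = 5, Σw = 156.7, Σz = 108.9, Σw² = 5783.47, Σz² = 2471.93, Σwz = 3470.34
nΣwz − ΣwΣz = 17351.7 − 17064.63 = 287.07
nΣw² − (Σw)² = 28917.35 − 24554.89 = 4362.46; nΣz² − (Σz)² = 12359.65 − 11859.21 = 500.44
r = 287.07 / √(4362.46 × 500.44) = 287.07 / 1477.5485 ≈ 0.1943

0.1943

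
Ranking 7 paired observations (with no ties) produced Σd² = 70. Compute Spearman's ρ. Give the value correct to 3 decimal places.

ρ = 1 − 6Σd² / [n(n²−1)] = 1 − 6×70 / (7×48)
  = 1 − 420/336 = 1 − 1.2500 ≈ -0.250

-0.250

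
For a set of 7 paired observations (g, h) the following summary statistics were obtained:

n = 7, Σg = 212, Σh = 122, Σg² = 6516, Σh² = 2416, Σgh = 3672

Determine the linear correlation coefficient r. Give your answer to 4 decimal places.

r = (nΣgh − ΣgΣh) / √[(nΣg² − (Σg)²)(nΣh² − (Σh)²)]
Numerator: 7×3672 − 212×122 = -160
Denominator: √[(45612 − 44944)(16912 − 14884)] = √[668 × 2028] = 1163.9175
r = -160 / 1163.9175 ≈ -0.1375

-0.1375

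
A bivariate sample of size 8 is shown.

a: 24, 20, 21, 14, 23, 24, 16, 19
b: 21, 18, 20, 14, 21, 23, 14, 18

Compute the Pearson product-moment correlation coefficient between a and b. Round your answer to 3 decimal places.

n = 8, Σa = 161, Σb = 149, Σa² = 3335, Σb² = 2851, Σab = 3081
nΣab − ΣaΣb = 24648 − 23989 = 659
nΣa² − (Σa)² = 26680 − 25921 = 759; nΣb² − (Σb)² = 22808 − 22201 = 607
r = 659 / √(759 × 607) = 659 / 678.7584 ≈ 0.971

0.971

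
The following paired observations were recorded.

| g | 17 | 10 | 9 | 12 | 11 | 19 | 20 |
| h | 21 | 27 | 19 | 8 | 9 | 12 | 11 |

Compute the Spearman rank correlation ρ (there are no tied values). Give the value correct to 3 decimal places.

-0.286

Rank g: 5, 2, 1, 4, 3, 6, 7
Rank h: 6, 7, 5, 1, 2, 4, 3
d = rank(g) − rank(h): -1, -5, -4, 3, 1, 2, 4; Σd² = 72
ρ = 1 − 6Σd² / [n(n²−1)] = 1 − 6×72 / (7×48) = 1 − 432/336 ≈ -0.286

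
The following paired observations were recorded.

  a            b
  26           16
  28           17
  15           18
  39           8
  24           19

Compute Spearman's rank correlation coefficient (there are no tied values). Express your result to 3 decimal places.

Rank a: 3, 4, 1, 5, 2
Rank b: 2, 3, 4, 1, 5
d = rank(a) − rank(b): 1, 1, -3, 4, -3; Σd² = 36
ρ = 1 − 6Σd² / [n(n²−1)] = 1 − 6×36 / (5×24) = 1 − 216/120 ≈ -0.800

-0.800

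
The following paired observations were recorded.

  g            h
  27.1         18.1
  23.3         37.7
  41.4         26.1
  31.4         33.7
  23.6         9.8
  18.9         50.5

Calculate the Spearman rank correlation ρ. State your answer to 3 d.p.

-0.486

Rank g: 4, 2, 6, 5, 3, 1
Rank h: 2, 5, 3, 4, 1, 6
d = rank(g) − rank(h): 2, -3, 3, 1, 2, -5; Σd² = 52
ρ = 1 − 6Σd² / [n(n²−1)] = 1 − 6×52 / (6×35) = 1 − 312/210 ≈ -0.486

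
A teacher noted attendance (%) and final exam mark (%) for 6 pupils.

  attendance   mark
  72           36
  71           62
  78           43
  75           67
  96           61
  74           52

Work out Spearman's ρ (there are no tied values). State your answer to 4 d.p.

Rank attendance: 2, 1, 5, 4, 6, 3
Rank mark: 1, 5, 2, 6, 4, 3
d = rank(attendance) − rank(mark): 1, -4, 3, -2, 2, 0; Σd² = 34
ρ = 1 − 6Σd² / [n(n²−1)] = 1 − 6×34 / (6×35) = 1 − 204/210 ≈ 0.0286

0.0286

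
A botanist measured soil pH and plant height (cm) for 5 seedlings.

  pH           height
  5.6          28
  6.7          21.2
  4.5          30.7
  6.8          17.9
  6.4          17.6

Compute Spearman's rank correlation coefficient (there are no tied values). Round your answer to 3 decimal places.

Rank pH: 2, 4, 1, 5, 3
Rank height: 4, 3, 5, 2, 1
d = rank(pH) − rank(height): -2, 1, -4, 3, 2; Σd² = 34
ρ = 1 − 6Σd² / [n(n²−1)] = 1 − 6×34 / (5×24) = 1 − 204/120 ≈ -0.700

-0.700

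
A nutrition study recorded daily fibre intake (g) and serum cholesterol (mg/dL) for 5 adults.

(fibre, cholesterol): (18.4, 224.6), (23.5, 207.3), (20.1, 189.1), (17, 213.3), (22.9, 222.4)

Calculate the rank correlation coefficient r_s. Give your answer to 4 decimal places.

Rank fibre: 2, 5, 3, 1, 4
Rank cholesterol: 5, 2, 1, 3, 4
d = rank(fibre) − rank(cholesterol): -3, 3, 2, -2, 0; Σd² = 26
ρ = 1 − 6Σd² / [n(n²−1)] = 1 − 6×26 / (5×24) = 1 − 156/120 ≈ -0.3000

-0.3000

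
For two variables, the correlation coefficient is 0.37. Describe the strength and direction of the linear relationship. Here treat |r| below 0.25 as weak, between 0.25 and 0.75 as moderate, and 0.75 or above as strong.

r = 0.37 > 0 so the relationship is positive.
|r| = 0.37, which falls in the moderate range.

moderate positive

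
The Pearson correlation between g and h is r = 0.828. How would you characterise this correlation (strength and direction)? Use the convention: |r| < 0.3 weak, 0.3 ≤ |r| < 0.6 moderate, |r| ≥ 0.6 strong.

strong positive

r = 0.828 > 0 so the relationship is positive.
|r| = 0.828, which falls in the strong range.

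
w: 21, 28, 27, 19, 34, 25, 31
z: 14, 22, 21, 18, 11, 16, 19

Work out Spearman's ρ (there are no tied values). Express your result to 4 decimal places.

Rank w: 2, 5, 4, 1, 7, 3, 6
Rank z: 2, 7, 6, 4, 1, 3, 5
d = rank(w) − rank(z): 0, -2, -2, -3, 6, 0, 1; Σd² = 54
ρ = 1 − 6Σd² / [n(n²−1)] = 1 − 6×54 / (7×48) = 1 − 324/336 ≈ 0.0357

0.0357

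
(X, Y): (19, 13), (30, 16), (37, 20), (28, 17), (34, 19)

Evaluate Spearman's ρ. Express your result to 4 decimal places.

0.9000

Rank X: 1, 3, 5, 2, 4
Rank Y: 1, 2, 5, 3, 4
d = rank(X) − rank(Y): 0, 1, 0, -1, 0; Σd² = 2
ρ = 1 − 6Σd² / [n(n²−1)] = 1 − 6×2 / (5×24) = 1 − 12/120 ≈ 0.9000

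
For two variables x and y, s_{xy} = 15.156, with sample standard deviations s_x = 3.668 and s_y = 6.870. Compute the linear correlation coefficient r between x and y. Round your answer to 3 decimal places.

r = Cov(x,y) / (s_x · s_y) = 15.156 / (3.668 × 6.870)
  = 15.156 / 25.1992 ≈ 0.601

0.601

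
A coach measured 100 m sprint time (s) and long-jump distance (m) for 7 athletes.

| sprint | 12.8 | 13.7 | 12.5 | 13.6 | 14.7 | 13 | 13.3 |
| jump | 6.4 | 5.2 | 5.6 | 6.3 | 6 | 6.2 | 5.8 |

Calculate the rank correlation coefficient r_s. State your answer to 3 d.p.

-0.179

Rank sprint: 2, 6, 1, 5, 7, 3, 4
Rank jump: 7, 1, 2, 6, 4, 5, 3
d = rank(sprint) − rank(jump): -5, 5, -1, -1, 3, -2, 1; Σd² = 66
ρ = 1 − 6Σd² / [n(n²−1)] = 1 − 6×66 / (7×48) = 1 − 396/336 ≈ -0.179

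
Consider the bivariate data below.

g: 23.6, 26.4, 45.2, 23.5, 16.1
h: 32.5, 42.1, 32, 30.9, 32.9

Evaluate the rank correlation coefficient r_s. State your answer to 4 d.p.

0.0000

Rank g: 3, 4, 5, 2, 1
Rank h: 3, 5, 2, 1, 4
d = rank(g) − rank(h): 0, -1, 3, 1, -3; Σd² = 20
ρ = 1 − 6Σd² / [n(n²−1)] = 1 − 6×20 / (5×24) = 1 − 120/120 ≈ 0.0000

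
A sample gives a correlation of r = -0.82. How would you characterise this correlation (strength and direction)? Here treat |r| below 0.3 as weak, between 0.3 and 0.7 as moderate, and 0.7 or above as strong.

strong negative

r = -0.82 < 0 so the relationship is negative.
|r| = 0.82, which falls in the strong range.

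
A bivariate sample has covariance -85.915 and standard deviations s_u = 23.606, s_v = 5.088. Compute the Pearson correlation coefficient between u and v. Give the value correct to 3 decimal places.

r = Cov(u,v) / (s_u · s_v) = -85.915 / (23.606 × 5.088)
  = -85.915 / 120.1073 ≈ -0.715

-0.715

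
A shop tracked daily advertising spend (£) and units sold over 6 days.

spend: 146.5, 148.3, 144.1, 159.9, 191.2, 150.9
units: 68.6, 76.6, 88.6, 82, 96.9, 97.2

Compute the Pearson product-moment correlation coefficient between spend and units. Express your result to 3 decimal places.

n = 6, Σx = 940.9, Σy = 509.9, Σx² = 149116.21, Σy² = 43984.93, Σxy = 80483.5
nΣxy − ΣxΣy = 482901 − 479764.91 = 3136.09
nΣx² − (Σx)² = 894697.26 − 885292.81 = 9404.45; nΣy² − (Σy)² = 263909.58 − 259998.01 = 3911.57
r = 3136.09 / √(9404.45 × 3911.57) = 3136.09 / 6065.1599 ≈ 0.517

0.517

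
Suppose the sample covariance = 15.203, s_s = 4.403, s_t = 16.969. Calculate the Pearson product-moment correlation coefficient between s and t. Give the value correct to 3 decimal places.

r = Cov(s,t) / (s_s · s_t) = 15.203 / (4.403 × 16.969)
  = 15.203 / 74.7145 ≈ 0.203

0.203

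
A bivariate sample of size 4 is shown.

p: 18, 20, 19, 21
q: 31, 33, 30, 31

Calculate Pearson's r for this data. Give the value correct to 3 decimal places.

0.308

n = 4, Σp = 78, Σq = 125, Σp² = 1526, Σq² = 3911, Σpq = 2439
nΣpq − ΣpΣq = 9756 − 9750 = 6
nΣp² − (Σp)² = 6104 − 6084 = 20; nΣq² − (Σq)² = 15644 − 15625 = 19
r = 6 / √(20 × 19) = 6 / 19.4936 ≈ 0.308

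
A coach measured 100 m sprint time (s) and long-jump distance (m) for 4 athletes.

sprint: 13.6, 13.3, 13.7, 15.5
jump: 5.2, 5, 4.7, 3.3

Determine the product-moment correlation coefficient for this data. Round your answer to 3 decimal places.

-0.971

n = 4, Σx = 56.1, Σy = 18.2, Σx² = 789.79, Σy² = 85.02, Σxy = 252.76
nΣxy − ΣxΣy = 1011.04 − 1021.02 = -9.98
nΣx² − (Σx)² = 3159.16 − 3147.21 = 11.95; nΣy² − (Σy)² = 340.08 − 331.24 = 8.84
r = -9.98 / √(11.95 × 8.84) = -9.98 / 10.2780 ≈ -0.971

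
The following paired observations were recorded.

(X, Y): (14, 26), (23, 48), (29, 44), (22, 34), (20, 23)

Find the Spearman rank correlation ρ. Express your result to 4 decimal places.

0.8000

Rank X: 1, 4, 5, 3, 2
Rank Y: 2, 5, 4, 3, 1
d = rank(X) − rank(Y): -1, -1, 1, 0, 1; Σd² = 4
ρ = 1 − 6Σd² / [n(n²−1)] = 1 − 6×4 / (5×24) = 1 − 24/120 ≈ 0.8000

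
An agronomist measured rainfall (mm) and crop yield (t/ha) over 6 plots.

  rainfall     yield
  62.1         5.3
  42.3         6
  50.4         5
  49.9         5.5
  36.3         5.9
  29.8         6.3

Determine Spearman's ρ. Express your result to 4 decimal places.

Rank rainfall: 6, 3, 5, 4, 2, 1
Rank yield: 2, 5, 1, 3, 4, 6
d = rank(rainfall) − rank(yield): 4, -2, 4, 1, -2, -5; Σd² = 66
ρ = 1 − 6Σd² / [n(n²−1)] = 1 − 6×66 / (6×35) = 1 − 396/210 ≈ -0.8857

-0.8857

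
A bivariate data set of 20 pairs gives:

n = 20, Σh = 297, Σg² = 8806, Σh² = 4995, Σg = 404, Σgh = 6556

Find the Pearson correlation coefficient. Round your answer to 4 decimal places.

r = (nΣgh − ΣgΣh) / √[(nΣg² − (Σg)²)(nΣh² − (Σh)²)]
Numerator: 20×6556 − 404×297 = 11132
Denominator: √[(176120 − 163216)(99900 − 88209)] = √[12904 × 11691] = 12282.5349
r = 11132 / 12282.5349 ≈ 0.9063

0.9063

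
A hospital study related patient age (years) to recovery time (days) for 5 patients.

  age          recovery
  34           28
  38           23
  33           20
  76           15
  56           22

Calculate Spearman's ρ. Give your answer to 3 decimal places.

-0.400

Rank age: 2, 3, 1, 5, 4
Rank recovery: 5, 4, 2, 1, 3
d = rank(age) − rank(recovery): -3, -1, -1, 4, 1; Σd² = 28
ρ = 1 − 6Σd² / [n(n²−1)] = 1 − 6×28 / (5×24) = 1 − 168/120 ≈ -0.400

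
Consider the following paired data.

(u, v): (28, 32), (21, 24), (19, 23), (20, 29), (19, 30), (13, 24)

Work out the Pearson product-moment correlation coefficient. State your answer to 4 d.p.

0.6456

n = 6, Σu = 120, Σv = 162, Σu² = 2516, Σv² = 4446, Σuv = 3299
nΣuv − ΣuΣv = 19794 − 19440 = 354
nΣu² − (Σu)² = 15096 − 14400 = 696; nΣv² − (Σv)² = 26676 − 26244 = 432
r = 354 / √(696 × 432) = 354 / 548.3357 ≈ 0.6456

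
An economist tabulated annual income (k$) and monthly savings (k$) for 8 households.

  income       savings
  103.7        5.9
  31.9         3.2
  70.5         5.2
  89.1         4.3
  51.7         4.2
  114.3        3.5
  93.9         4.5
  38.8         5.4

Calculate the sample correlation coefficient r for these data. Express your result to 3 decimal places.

n = 8, Σx = 593.9, Σy = 36.2, Σx² = 50740.39, Σy² = 169.88, Σxy = 2712.9
nΣxy − ΣxΣy = 21703.2 − 21499.18 = 204.02
nΣx² − (Σx)² = 405923.12 − 352717.21 = 53205.91; nΣy² − (Σy)² = 1359.04 − 1310.44 = 48.6
r = 204.02 / √(53205.91 × 48.6) = 204.02 / 1608.0445 ≈ 0.127

0.127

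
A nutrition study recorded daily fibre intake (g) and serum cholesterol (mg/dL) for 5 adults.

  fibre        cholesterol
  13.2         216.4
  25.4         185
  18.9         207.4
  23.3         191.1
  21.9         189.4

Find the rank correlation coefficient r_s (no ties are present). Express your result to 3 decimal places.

Rank fibre: 1, 5, 2, 4, 3
Rank cholesterol: 5, 1, 4, 3, 2
d = rank(fibre) − rank(cholesterol): -4, 4, -2, 1, 1; Σd² = 38
ρ = 1 − 6Σd² / [n(n²−1)] = 1 − 6×38 / (5×24) = 1 − 228/120 ≈ -0.900

-0.900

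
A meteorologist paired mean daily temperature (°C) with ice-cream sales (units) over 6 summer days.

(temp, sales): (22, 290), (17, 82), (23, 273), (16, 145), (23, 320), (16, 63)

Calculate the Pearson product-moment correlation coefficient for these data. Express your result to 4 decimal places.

n = 6, Σx = 117, Σy = 1173, Σx² = 2343, Σy² = 292747, Σxy = 24741
nΣxy − ΣxΣy = 148446 − 137241 = 11205
nΣx² − (Σx)² = 14058 − 13689 = 369; nΣy² − (Σy)² = 1756482 − 1375929 = 380553
r = 11205 / √(369 × 380553) = 11205 / 11850.0657 ≈ 0.9456

0.9456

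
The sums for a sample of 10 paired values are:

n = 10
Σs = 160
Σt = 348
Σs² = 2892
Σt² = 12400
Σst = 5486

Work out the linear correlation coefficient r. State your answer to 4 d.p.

-0.2645

r = (nΣst − ΣsΣt) / √[(nΣs² − (Σs)²)(nΣt² − (Σt)²)]
Numerator: 10×5486 − 160×348 = -820
Denominator: √[(28920 − 25600)(124000 − 121104)] = √[3320 × 2896] = 3100.7612
r = -820 / 3100.7612 ≈ -0.2645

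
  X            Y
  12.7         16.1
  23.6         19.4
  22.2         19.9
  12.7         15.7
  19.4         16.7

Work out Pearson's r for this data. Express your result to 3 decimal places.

n = 5, ΣX = 90.6, ΣY = 87.8, ΣX² = 1748.74, ΣY² = 1556.96, ΣXY = 1627.46
nΣXY − ΣXΣY = 8137.3 − 7954.68 = 182.62
nΣX² − (ΣX)² = 8743.7 − 8208.36 = 535.34; nΣY² − (ΣY)² = 7784.8 − 7708.84 = 75.96
r = 182.62 / √(535.34 × 75.96) = 182.62 / 201.6542 ≈ 0.906

0.906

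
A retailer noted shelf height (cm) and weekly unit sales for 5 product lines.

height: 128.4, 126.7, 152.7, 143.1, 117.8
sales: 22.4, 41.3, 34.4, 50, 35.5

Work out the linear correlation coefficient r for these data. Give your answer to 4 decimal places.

0.2550

n = 5, Σx = 668.7, Σy = 183.6, Σx² = 90211.19, Σy² = 7151.06, Σxy = 24698.65
nΣxy − ΣxΣy = 123493.25 − 122773.32 = 719.93
nΣx² − (Σx)² = 451055.95 − 447159.69 = 3896.26; nΣy² − (Σy)² = 35755.3 − 33708.96 = 2046.34
r = 719.93 / √(3896.26 × 2046.34) = 719.93 / 2823.6630 ≈ 0.2550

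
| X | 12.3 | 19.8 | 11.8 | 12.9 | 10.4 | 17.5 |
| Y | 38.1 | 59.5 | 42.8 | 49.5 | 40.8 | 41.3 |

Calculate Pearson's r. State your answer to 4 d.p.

n = 6, ΣX = 84.7, ΣY = 272, ΣX² = 1263.39, ΣY² = 12644.28, ΣXY = 3937.39
nΣXY − ΣXΣY = 23624.34 − 23038.4 = 585.94
nΣX² − (ΣX)² = 7580.34 − 7174.09 = 406.25; nΣY² − (ΣY)² = 75865.68 − 73984 = 1881.68
r = 585.94 / √(406.25 × 1881.68) = 585.94 / 874.3183 ≈ 0.6702

0.6702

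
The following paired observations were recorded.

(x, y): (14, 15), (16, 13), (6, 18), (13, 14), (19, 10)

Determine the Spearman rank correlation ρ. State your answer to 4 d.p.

Rank x: 3, 4, 1, 2, 5
Rank y: 4, 2, 5, 3, 1
d = rank(x) − rank(y): -1, 2, -4, -1, 4; Σd² = 38
ρ = 1 − 6Σd² / [n(n²−1)] = 1 − 6×38 / (5×24) = 1 − 228/120 ≈ -0.9000

-0.9000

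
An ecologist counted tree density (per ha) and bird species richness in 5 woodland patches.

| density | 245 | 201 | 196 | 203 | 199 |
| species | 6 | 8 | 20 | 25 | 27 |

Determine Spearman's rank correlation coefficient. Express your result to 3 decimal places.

-0.500

Rank density: 5, 3, 1, 4, 2
Rank species: 1, 2, 3, 4, 5
d = rank(density) − rank(species): 4, 1, -2, 0, -3; Σd² = 30
ρ = 1 − 6Σd² / [n(n²−1)] = 1 − 6×30 / (5×24) = 1 − 180/120 ≈ -0.500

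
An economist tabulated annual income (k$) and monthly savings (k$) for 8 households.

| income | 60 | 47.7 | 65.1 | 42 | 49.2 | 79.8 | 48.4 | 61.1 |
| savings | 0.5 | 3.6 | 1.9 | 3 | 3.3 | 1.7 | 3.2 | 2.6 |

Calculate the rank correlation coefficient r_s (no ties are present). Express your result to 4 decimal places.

Rank income: 5, 2, 7, 1, 4, 8, 3, 6
Rank savings: 1, 8, 3, 5, 7, 2, 6, 4
d = rank(income) − rank(savings): 4, -6, 4, -4, -3, 6, -3, 2; Σd² = 142
ρ = 1 − 6Σd² / [n(n²−1)] = 1 − 6×142 / (8×63) = 1 − 852/504 ≈ -0.6905

-0.6905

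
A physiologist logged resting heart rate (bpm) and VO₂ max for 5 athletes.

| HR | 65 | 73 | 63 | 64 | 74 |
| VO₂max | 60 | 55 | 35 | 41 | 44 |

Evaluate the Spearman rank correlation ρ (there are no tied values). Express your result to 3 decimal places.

0.600

Rank HR: 3, 4, 1, 2, 5
Rank VO₂max: 5, 4, 1, 2, 3
d = rank(HR) − rank(VO₂max): -2, 0, 0, 0, 2; Σd² = 8
ρ = 1 − 6Σd² / [n(n²−1)] = 1 − 6×8 / (5×24) = 1 − 48/120 ≈ 0.600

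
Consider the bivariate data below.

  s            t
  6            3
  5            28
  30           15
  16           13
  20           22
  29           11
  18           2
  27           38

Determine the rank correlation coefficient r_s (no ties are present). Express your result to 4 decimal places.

0.0952

Rank s: 2, 1, 8, 3, 5, 7, 4, 6
Rank t: 2, 7, 5, 4, 6, 3, 1, 8
d = rank(s) − rank(t): 0, -6, 3, -1, -1, 4, 3, -2; Σd² = 76
ρ = 1 − 6Σd² / [n(n²−1)] = 1 − 6×76 / (8×63) = 1 − 456/504 ≈ 0.0952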